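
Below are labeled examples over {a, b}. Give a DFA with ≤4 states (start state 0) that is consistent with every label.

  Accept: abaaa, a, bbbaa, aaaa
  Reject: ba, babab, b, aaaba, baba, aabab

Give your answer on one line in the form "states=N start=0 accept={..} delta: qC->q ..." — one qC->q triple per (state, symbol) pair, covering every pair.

Grow the machine one transition at a time. Run the examples from 0; the earliest place one falls off (shortest prefix, ties alphabetical) gets sent to the lowest-numbered state that keeps every Accept/Reject pair distinguishable — a pair clashes when both reach the same state with identical unread suffix — and to a fresh state only if none does.
a: 0a undefined. 0a->0: ok.
b: 0b undefined. 0b->0: no, abaaa/ba meet in 0. Open state 1: 0b->1.
ba: 1a undefined. 1a->0: no, abaaa/ba meet in 0. 1a->1: no, abaaa/ba meet in 1. Open state 2: 1a->2.
bb: 1b undefined. 1b->0: ok.
bab: 2b undefined. 2b->0: no, a/baba meet in 0. 2b->1: ok.
abaa: 2a undefined. 2a->0: ok.
All examples now run through 3 states with every (state, symbol) defined. Accept strings end in {0}, Reject strings end in {1,2}; accept={0}.

states=3 start=0 accept={0} delta: 0a->0 0b->1 1a->2 1b->0 2a->0 2b->1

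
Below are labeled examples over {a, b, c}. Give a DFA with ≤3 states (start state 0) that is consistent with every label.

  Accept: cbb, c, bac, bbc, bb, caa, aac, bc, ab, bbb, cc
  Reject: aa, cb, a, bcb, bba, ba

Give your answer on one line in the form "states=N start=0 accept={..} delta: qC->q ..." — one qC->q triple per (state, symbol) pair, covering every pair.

State merging on the prefix tree: take the shortest (then alphabetical) example prefix whose next move is undefined and point that move at state 0, else 1, else 2, ...; a target is out if some Accept/Reject pair would then sit in one state with the same input left (inseparable). If every existing state is out, open a new one.
a: 0a undefined. 0a->0: ok.
b: 0b undefined. 0b->0: no, bb/aa meet in 0. Open state 1: 0b->1.
c: 0c undefined. 0c->0: no, c/aa meet in 0. 0c->1: no, bb/cb meet in 1 with "b" left. Open state 2: 0c->2.
ba: 1a undefined. 1a->0: ok.
bb: 1b undefined. 1b->0: no, bb/aa meet in 0. 1b->1: ok.
bc: 1c undefined. 1c->0: no, bbc/aa meet in 0. 1c->1: no, bbc/bcb meet in 1. 1c->2: ok.
ca: 2a undefined. 2a->0: no, caa/aa meet in 0. 2a->1: no, caa/aa meet in 0. 2a->2: ok.
cb: 2b undefined. 2b->0: ok.
cc: 2c undefined. 2c->0: no, cc/aa meet in 0. 2c->1: ok.
All examples now run through 3 states with every (state, symbol) defined. Accept strings end in {1,2}, Reject strings end in {0}; accept={1,2}.

states=3 start=0 accept={1,2} delta: 0a->0 0b->1 0c->2 1a->0 1b->1 1c->2 2a->2 2b->0 2c->1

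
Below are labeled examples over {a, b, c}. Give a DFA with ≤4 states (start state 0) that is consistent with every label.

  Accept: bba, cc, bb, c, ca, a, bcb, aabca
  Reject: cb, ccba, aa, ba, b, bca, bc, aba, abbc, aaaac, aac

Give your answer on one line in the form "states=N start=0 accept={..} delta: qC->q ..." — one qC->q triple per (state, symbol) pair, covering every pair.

states=3 start=0 accept={0,1} delta: 0a->1 0b->2 0c->0 1a->2 1b->1 1c->2 2a->2 2b->0 2c->2

Grow the machine one transition at a time. Run the examples from 0; the earliest place one falls off (shortest prefix, ties alphabetical) gets sent to the lowest-numbered state that keeps every Accept/Reject pair distinguishable — a pair clashes when both reach the same state with identical unread suffix — and to a fresh state only if none does.
a: 0a undefined. 0a->0: no, c/aaaac meet in 0 with "c" left. Open state 1: 0a->1.
b: 0b undefined. 0b->0: no, bba/ba meet in 1. 0b->1: no, bba/aba meet in 1 with "ba" left. Open state 2: 0b->2.
c: 0c undefined. 0c->0: ok.
aa: 1a undefined. 1a->0: no, cc/aa meet in 0. 1a->1: no, ca/aa meet in 1. 1a->2: ok.
ab: 1b undefined. 1b->0: no, ca/aba meet in 1. 1b->1: ok.
ba: 2a undefined. 2a->0: no, cc/ccba meet in 0. 2a->1: no, ca/ccba meet in 1. 2a->2: ok.
bb: 2b undefined. 2b->0: ok.
bc: 2c undefined. 2c->0: no, bba/bca meet in 1. 2c->1: no, bba/bc meet in 1. 2c->2: ok.
abbc: 1c undefined. 1c->0: no, cc/abbc meet in 0. 1c->1: no, bba/abbc meet in 1. 1c->2: ok.
All examples now run through 3 states with every (state, symbol) defined. Accept strings end in {0,1}, Reject strings end in {2}; accept={0,1}.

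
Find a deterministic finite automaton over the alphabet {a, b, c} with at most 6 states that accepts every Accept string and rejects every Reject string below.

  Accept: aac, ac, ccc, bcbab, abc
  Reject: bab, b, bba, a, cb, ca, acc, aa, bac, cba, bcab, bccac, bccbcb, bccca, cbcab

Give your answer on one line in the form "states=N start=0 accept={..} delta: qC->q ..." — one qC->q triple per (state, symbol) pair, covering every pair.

states=4 start=0 accept={2} delta: 0a->0 0b->1 0c->2 1a->2 1b->0 1c->2 2a->0 2b->3 2c->1 3a->3 3b->2 3c->0

State merging on the prefix tree: take the shortest (then alphabetical) example prefix whose next move is undefined and point that move at state 0, else 1, else 2, ...; a target is out if some Accept/Reject pair would then sit in one state with the same input left (inseparable). If every existing state is out, open a new one.
a: 0a undefined. 0a->0: ok.
b: 0b undefined. 0b->0: no, aac/bac meet in 0 with "c" left. Open state 1: 0b->1.
c: 0c undefined. 0c->0: no, aac/a meet in 0. 0c->1: no, aac/b meet in 1. Open state 2: 0c->2.
ba: 1a undefined. 1a->0: no, aac/bac meet in 2. 1a->1: no, abc/bac meet in 1 with "c" left. 1a->2: ok.
bb: 1b undefined. 1b->0: ok.
bc: 1c undefined. 1c->0: no, bcbab/bab meet in 2 with "b" left. 1c->1: no, aac/bccca meet in 2. 1c->2: ok.
ca: 2a undefined. 2a->0: ok.
cb: 2b undefined. 2b->0: no, bcbab/b meet in 1. 2b->1: no, aac/cba meet in 2. 2b->2: no, aac/bab meet in 2. Open state 3: 2b->3.
cc: 2c undefined. 2c->0: no, aac/bccac meet in 2. 2c->1: ok.
cba: 3a undefined. 3a->0: no, bcbab/b meet in 1. 3a->1: no, bcbab/bba meet in 0. 3a->2: no, aac/cba meet in 2. 3a->3: ok.
cbc: 3c undefined. 3c->0: ok.
bcbab: 3b undefined. 3b->0: no, bcbab/bba meet in 0. 3b->1: no, bcbab/b meet in 1. 3b->2: ok.
All examples now run through 4 states with every (state, symbol) defined. Accept strings end in {2}, Reject strings end in {0,1,3}; accept={2}.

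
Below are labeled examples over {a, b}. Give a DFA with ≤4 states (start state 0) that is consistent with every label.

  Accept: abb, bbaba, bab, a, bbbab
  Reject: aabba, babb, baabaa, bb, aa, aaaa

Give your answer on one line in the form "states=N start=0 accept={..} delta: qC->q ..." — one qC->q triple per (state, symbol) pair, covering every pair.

states=4 start=0 accept={1} delta: 0a->1 0b->1 1a->0 1b->2 2a->3 2b->1 3a->0 3b->0

Fold the examples into a partial DFA from state 0: repeatedly fix the first undefined (state, symbol) met by the shortest-then-alphabetical prefix, trying targets in increasing order and rejecting any under which an Accept and a Reject string meet in one state with the same remainder; add a state when all current targets are rejected. Accepting states are where Accept strings end.
a: 0a undefined. 0a->0: no, abb/bb meet in 0 with "bb" left. Open state 1: 0a->1.
b: 0b undefined. 0b->0: no, abb/babb meet in 1 with "bb" left. 0b->1: ok.
aa: 1a undefined. 1a->0: ok.
ab: 1b undefined. 1b->0: no, abb/aabba meet in 1. 1b->1: no, abb/babb meet in 1. Open state 2: 1b->2.
abb: 2b undefined. 2b->0: no, abb/aa meet in 0. 2b->1: ok.
bba: 2a undefined. 2a->0: no, abb/baabaa meet in 1. 2a->1: no, abb/aabba meet in 1. 2a->2: no, bbaba/aa meet in 0. Open state 3: 2a->3.
bbab: 3b undefined. 3b->0: ok.
baabaa: 3a undefined. 3a->0: ok.
All examples now run through 4 states with every (state, symbol) defined. Accept strings end in {1}, Reject strings end in {0,2,3}; accept={1}.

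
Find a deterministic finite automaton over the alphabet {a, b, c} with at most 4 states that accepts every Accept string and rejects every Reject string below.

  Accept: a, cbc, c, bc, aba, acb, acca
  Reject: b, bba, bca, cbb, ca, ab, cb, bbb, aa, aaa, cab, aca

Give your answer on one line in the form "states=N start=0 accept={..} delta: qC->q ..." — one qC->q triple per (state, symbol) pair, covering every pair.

State merging on the prefix tree: take the shortest (then alphabetical) example prefix whose next move is undefined and point that move at state 0, else 1, else 2, ...; a target is out if some Accept/Reject pair would then sit in one state with the same input left (inseparable). If every existing state is out, open a new one.
a: 0a undefined. 0a->0: no, a/aa meet in 0. Open state 1: 0a->1.
b: 0b undefined. 0b->0: no, a/bba meet in 1. 0b->1: no, a/b meet in 1. Open state 2: 0b->2.
c: 0c undefined. 0c->0: no, a/ca meet in 1. 0c->1: ok.
aa: 1a undefined. 1a->0: no, a/aaa meet in 1. 1a->1: no, a/ca meet in 1. 1a->2: ok.
ab: 1b undefined. 1b->0: ok.
ac: 1c undefined. 1c->0: no, a/aca meet in 1. 1c->1: no, acb/ab meet in 0. 1c->2: no, acb/cab meet in 2 with "b" left. Open state 3: 1c->3.
bb: 2b undefined. 2b->0: no, a/bba meet in 1. 2b->1: no, a/cab meet in 1. 2b->2: ok.
bc: 2c undefined. 2c->0: no, a/bca meet in 1. 2c->1: ok.
aaa: 2a undefined. 2a->0: ok.
aca: 3a undefined. 3a->0: ok.
acb: 3b undefined. 3b->0: no, acb/bba meet in 0. 3b->1: ok.
acc: 3c undefined. 3c->0: ok.
All examples now run through 4 states with every (state, symbol) defined. Accept strings end in {1}, Reject strings end in {0,2}; accept={1}.

states=4 start=0 accept={1} delta: 0a->1 0b->2 0c->1 1a->2 1b->0 1c->3 2a->0 2b->2 2c->1 3a->0 3b->1 3c->0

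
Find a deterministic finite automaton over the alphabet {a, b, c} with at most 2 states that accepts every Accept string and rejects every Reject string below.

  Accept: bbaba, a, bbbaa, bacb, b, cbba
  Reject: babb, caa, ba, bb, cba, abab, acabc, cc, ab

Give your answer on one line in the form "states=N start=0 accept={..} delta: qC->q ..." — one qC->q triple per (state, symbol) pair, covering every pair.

Grow the machine one transition at a time. Run the examples from 0; the earliest place one falls off (shortest prefix, ties alphabetical) gets sent to the lowest-numbered state that keeps every Accept/Reject pair distinguishable — a pair clashes when both reach the same state with identical unread suffix — and to a fresh state only if none does.
a: 0a undefined. 0a->0: no, b/ab meet in 0 with "b" left. Open state 1: 0a->1.
b: 0b undefined. 0b->0: no, a/ba meet in 1. 0b->1: ok.
c: 0c undefined. 0c->0: ok.
ab: 1b undefined. 1b->0: ok.
ac: 1c undefined. 1c->0: ok.
ba: 1a undefined. 1a->0: ok.
All examples now run through 2 states with every (state, symbol) defined. Accept strings end in {1}, Reject strings end in {0}; accept={1}.

states=2 start=0 accept={1} delta: 0a->1 0b->1 0c->0 1a->0 1b->0 1c->0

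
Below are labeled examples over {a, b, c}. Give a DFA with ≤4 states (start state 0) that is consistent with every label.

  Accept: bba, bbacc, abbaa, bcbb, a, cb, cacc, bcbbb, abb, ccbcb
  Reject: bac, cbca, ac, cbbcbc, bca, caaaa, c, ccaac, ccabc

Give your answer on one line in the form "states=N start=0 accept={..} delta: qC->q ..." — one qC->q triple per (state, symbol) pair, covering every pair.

states=3 start=0 accept={0,2} delta: 0a->0 0b->0 0c->1 1a->1 1b->0 1c->2 2a->0 2b->0 2c->0

Grow the machine one transition at a time. Run the examples from 0; the earliest place one falls off (shortest prefix, ties alphabetical) gets sent to the lowest-numbered state that keeps every Accept/Reject pair distinguishable — a pair clashes when both reach the same state with identical unread suffix — and to a fresh state only if none does.
a: 0a undefined. 0a->0: ok.
b: 0b undefined. 0b->0: ok.
c: 0c undefined. 0c->0: no, bba/bac meet in 0. Open state 1: 0c->1.
ca: 1a undefined. 1a->0: no, bba/bca meet in 0. 1a->1: ok.
cb: 1b undefined. 1b->0: ok.
cc: 1c undefined. 1c->0: no, cacc/bac meet in 1. 1c->1: no, bbacc/bac meet in 1. Open state 2: 1c->2.
cca: 2a undefined. 2a->0: ok.
ccb: 2b undefined. 2b->0: ok.
cacc: 2c undefined. 2c->0: ok.
All examples now run through 3 states with every (state, symbol) defined. Accept strings end in {0,2}, Reject strings end in {1}; accept={0,2}.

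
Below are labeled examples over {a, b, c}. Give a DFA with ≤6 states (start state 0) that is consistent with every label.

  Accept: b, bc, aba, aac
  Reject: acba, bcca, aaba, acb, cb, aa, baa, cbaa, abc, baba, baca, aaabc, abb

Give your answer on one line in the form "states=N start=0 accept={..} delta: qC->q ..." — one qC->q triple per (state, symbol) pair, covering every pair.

states=5 start=0 accept={1,4} delta: 0a->1 0b->1 0c->1 1a->2 1b->3 1c->4 2a->2 2b->4 2c->1 3a->1 3b->0 3c->0 4a->0 4b->2 4c->2

State merging on the prefix tree: take the shortest (then alphabetical) example prefix whose next move is undefined and point that move at state 0, else 1, else 2, ...; a target is out if some Accept/Reject pair would then sit in one state with the same input left (inseparable). If every existing state is out, open a new one.
a: 0a undefined. 0a->0: no, bc/abc meet in 0 with "bc" left. Open state 1: 0a->1.
b: 0b undefined. 0b->0: no, aba/baba meet in 1 with "ba" left. 0b->1: ok.
c: 0c undefined. 0c->0: no, b/cb meet in 1. 0c->1: ok.
aa: 1a undefined. 1a->0: no, b/baa meet in 1. 1a->1: no, b/aa meet in 1. Open state 2: 1a->2.
ab: 1b undefined. 1b->0: no, b/abc meet in 1. 1b->1: no, b/cb meet in 1. 1b->2: no, aba/baa meet in 2 with "a" left. Open state 3: 1b->3.
ac: 1c undefined. 1c->0: no, b/acb meet in 1. 1c->1: no, aba/acba meet in 3 with "a" left. 1c->2: no, bc/aa meet in 2. 1c->3: no, bc/cb meet in 3. Open state 4: 1c->4.
aaa: 2a undefined. 2a->0: no, bc/aaabc meet in 4. 2a->1: no, b/baa meet in 1. 2a->2: ok.
aab: 2b undefined. 2b->0: no, b/aaba meet in 1. 2b->1: no, bc/aaabc meet in 4. 2b->2: no, aac/aaabc meet in 2 with "c" left. 2b->3: no, aba/aaba meet in 3 with "a" left. 2b->4: ok.
aac: 2c undefined. 2c->0: no, b/baca meet in 1. 2c->1: ok.
aba: 3a undefined. 3a->0: no, b/cbaa meet in 1. 3a->1: ok.
abb: 3b undefined. 3b->0: ok.
abc: 3c undefined. 3c->0: ok.
acb: 4b undefined. 4b->0: no, b/acba meet in 1. 4b->1: no, b/acb meet in 1. 4b->2: ok.
bcc: 4c undefined. 4c->0: no, b/bcca meet in 1. 4c->1: no, b/aaabc meet in 1. 4c->2: ok.
aaba: 4a undefined. 4a->0: ok.
All examples now run through 5 states with every (state, symbol) defined. Accept strings end in {1,4}, Reject strings end in {0,2,3}; accept={1,4}.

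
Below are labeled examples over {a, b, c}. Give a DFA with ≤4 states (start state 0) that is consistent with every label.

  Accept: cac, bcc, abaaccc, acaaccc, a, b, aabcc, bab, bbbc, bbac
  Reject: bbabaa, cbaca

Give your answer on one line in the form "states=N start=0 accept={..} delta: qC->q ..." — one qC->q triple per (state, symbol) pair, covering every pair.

states=4 start=0 accept={0,1,2} delta: 0a->0 0b->1 0c->0 1a->1 1b->2 1c->2 2a->3 2b->0 2c->0 3a->3 3b->2 3c->0

State merging on the prefix tree: take the shortest (then alphabetical) example prefix whose next move is undefined and point that move at state 0, else 1, else 2, ...; a target is out if some Accept/Reject pair would then sit in one state with the same input left (inseparable). If every existing state is out, open a new one.
a: 0a undefined. 0a->0: ok.
b: 0b undefined. 0b->0: no, a/bbabaa meet in 0. Open state 1: 0b->1.
c: 0c undefined. 0c->0: ok.
ba: 1a undefined. 1a->0: no, cac/cbaca meet in 0. 1a->1: ok.
bb: 1b undefined. 1b->0: no, b/bbabaa meet in 1. 1b->1: no, b/bbabaa meet in 1. Open state 2: 1b->2.
bc: 1c undefined. 1c->0: no, cac/cbaca meet in 0. 1c->1: no, bcc/cbaca meet in 1. 1c->2: ok.
bba: 2a undefined. 2a->0: no, cac/cbaca meet in 0. 2a->1: no, b/bbabaa meet in 1. 2a->2: no, bab/cbaca meet in 2. Open state 3: 2a->3.
bbb: 2b undefined. 2b->0: ok.
bcc: 2c undefined. 2c->0: ok.
bbab: 3b undefined. 3b->0: no, cac/bbabaa meet in 0. 3b->1: no, b/bbabaa meet in 1. 3b->2: ok.
bbac: 3c undefined. 3c->0: ok.
bbabaa: 3a undefined. 3a->0: no, cac/bbabaa meet in 0. 3a->1: no, b/bbabaa meet in 1. 3a->2: no, bab/bbabaa meet in 2. 3a->3: ok.
All examples now run through 4 states with every (state, symbol) defined. Accept strings end in {0,1,2}, Reject strings end in {3}; accept={0,1,2}.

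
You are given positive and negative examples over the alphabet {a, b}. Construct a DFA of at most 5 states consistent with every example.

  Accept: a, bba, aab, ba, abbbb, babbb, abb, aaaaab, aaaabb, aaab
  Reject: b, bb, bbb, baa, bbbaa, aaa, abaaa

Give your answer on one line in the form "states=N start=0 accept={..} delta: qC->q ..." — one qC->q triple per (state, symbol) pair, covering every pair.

Grow the machine one transition at a time. Run the examples from 0; the earliest place one falls off (shortest prefix, ties alphabetical) gets sent to the lowest-numbered state that keeps every Accept/Reject pair distinguishable — a pair clashes when both reach the same state with identical unread suffix — and to a fresh state only if none does.
a: 0a undefined. 0a->0: no, a/aaa meet in 0. Open state 1: 0a->1.
b: 0b undefined. 0b->0: ok.
aa: 1a undefined. 1a->0: no, a/aaa meet in 1. 1a->1: no, a/baa meet in 1. Open state 2: 1a->2.
ab: 1b undefined. 1b->0: no, abbbb/b meet in 0. 1b->1: ok.
aaa: 2a undefined. 2a->0: no, a/abaaa meet in 1. 2a->1: no, a/aaa meet in 1. 2a->2: ok.
aab: 2b undefined. 2b->0: no, aab/b meet in 0. 2b->1: ok.
All examples now run through 3 states with every (state, symbol) defined. Accept strings end in {1}, Reject strings end in {0,2}; accept={1}.

states=3 start=0 accept={1} delta: 0a->1 0b->0 1a->2 1b->1 2a->2 2b->1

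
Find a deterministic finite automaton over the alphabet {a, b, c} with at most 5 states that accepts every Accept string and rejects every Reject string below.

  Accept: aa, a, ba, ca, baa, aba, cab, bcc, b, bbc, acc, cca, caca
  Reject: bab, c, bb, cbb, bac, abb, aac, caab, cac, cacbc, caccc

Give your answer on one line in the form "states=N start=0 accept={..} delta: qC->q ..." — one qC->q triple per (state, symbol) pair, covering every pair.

states=4 start=0 accept={0,1,3} delta: 0a->0 0b->1 0c->2 1a->1 1b->2 1c->2 2a->3 2b->1 2c->0 3a->1 3b->0 3c->2

Grow the machine one transition at a time. Run the examples from 0; the earliest place one falls off (shortest prefix, ties alphabetical) gets sent to the lowest-numbered state that keeps every Accept/Reject pair distinguishable — a pair clashes when both reach the same state with identical unread suffix — and to a fresh state only if none does.
a: 0a undefined. 0a->0: ok.
b: 0b undefined. 0b->0: no, aa/bab meet in 0. Open state 1: 0b->1.
c: 0c undefined. 0c->0: no, aa/c meet in 0. 0c->1: no, cab/bab meet in 1 with "ab" left. Open state 2: 0c->2.
ba: 1a undefined. 1a->0: no, b/bab meet in 1. 1a->1: ok.
bb: 1b undefined. 1b->0: no, aa/bab meet in 0. 1b->1: no, ba/bab meet in 1. 1b->2: ok.
bc: 1c undefined. 1c->0: no, aa/bac meet in 0. 1c->1: no, ba/bac meet in 1. 1c->2: ok.
ca: 2a undefined. 2a->0: no, ba/caab meet in 1. 2a->1: no, cab/bab meet in 2. 2a->2: no, ca/bab meet in 2. Open state 3: 2a->3.
cb: 2b undefined. 2b->0: no, ba/cbb meet in 1. 2b->1: ok.
cc: 2c undefined. 2c->0: ok.
caa: 3a undefined. 3a->0: no, ba/caab meet in 1. 3a->1: ok.
cab: 3b undefined. 3b->0: ok.
cac: 3c undefined. 3c->0: no, aa/cac meet in 0. 3c->1: no, aa/cacbc meet in 0. 3c->2: ok.
All examples now run through 4 states with every (state, symbol) defined. Accept strings end in {0,1,3}, Reject strings end in {2}; accept={0,1,3}.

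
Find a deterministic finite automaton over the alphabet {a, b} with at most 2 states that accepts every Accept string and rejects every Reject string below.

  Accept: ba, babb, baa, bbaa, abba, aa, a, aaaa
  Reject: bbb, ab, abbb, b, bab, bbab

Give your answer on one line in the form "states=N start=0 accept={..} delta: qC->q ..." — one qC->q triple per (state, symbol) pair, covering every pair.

State merging on the prefix tree: take the shortest (then alphabetical) example prefix whose next move is undefined and point that move at state 0, else 1, else 2, ...; a target is out if some Accept/Reject pair would then sit in one state with the same input left (inseparable). If every existing state is out, open a new one.
a: 0a undefined. 0a->0: ok.
b: 0b undefined. 0b->0: no, ba/bbb meet in 0. Open state 1: 0b->1.
ba: 1a undefined. 1a->0: ok.
bb: 1b undefined. 1b->0: ok.
All examples now run through 2 states with every (state, symbol) defined. Accept strings end in {0}, Reject strings end in {1}; accept={0}.

states=2 start=0 accept={0} delta: 0a->0 0b->1 1a->0 1b->0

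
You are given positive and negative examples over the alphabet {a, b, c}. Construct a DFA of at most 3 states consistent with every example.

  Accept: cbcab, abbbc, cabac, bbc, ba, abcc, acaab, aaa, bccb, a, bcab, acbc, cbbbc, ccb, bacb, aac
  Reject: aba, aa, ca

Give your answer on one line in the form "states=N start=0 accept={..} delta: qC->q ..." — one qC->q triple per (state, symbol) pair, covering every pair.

states=3 start=0 accept={0,1} delta: 0a->1 0b->0 0c->1 1a->2 1b->1 1c->0 2a->0 2b->0 2c->0

State merging on the prefix tree: take the shortest (then alphabetical) example prefix whose next move is undefined and point that move at state 0, else 1, else 2, ...; a target is out if some Accept/Reject pair would then sit in one state with the same input left (inseparable). If every existing state is out, open a new one.
a: 0a undefined. 0a->0: no, ba/aba meet in 0 with "ba" left. Open state 1: 0a->1.
b: 0b undefined. 0b->0: ok.
c: 0c undefined. 0c->0: no, ba/ca meet in 1. 0c->1: ok.
aa: 1a undefined. 1a->0: no, bcab/aa meet in 0. 1a->1: no, bbc/aa meet in 1. Open state 2: 1a->2.
ab: 1b undefined. 1b->0: no, abbbc/aba meet in 1. 1b->1: ok.
ac: 1c undefined. 1c->0: ok.
aaa: 2a undefined. 2a->0: ok.
aac: 2c undefined. 2c->0: ok.
cab: 2b undefined. 2b->0: ok.
All examples now run through 3 states with every (state, symbol) defined. Accept strings end in {0,1}, Reject strings end in {2}; accept={0,1}.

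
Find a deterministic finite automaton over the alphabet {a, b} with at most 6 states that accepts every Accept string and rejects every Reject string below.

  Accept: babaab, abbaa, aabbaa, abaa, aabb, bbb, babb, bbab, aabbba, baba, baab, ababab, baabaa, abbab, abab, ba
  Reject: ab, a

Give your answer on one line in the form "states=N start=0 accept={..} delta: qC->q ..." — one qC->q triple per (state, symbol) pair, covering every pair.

states=3 start=0 accept={2} delta: 0a->0 0b->1 1a->2 1b->2 2a->2 2b->2

Fold the examples into a partial DFA from state 0: repeatedly fix the first undefined (state, symbol) met by the shortest-then-alphabetical prefix, trying targets in increasing order and rejecting any under which an Accept and a Reject string meet in one state with the same remainder; add a state when all current targets are rejected. Accepting states are where Accept strings end.
a: 0a undefined. 0a->0: ok.
b: 0b undefined. 0b->0: no, babaab/ab meet in 0. Open state 1: 0b->1.
ba: 1a undefined. 1a->0: no, babaab/ab meet in 1. 1a->1: no, abaa/ab meet in 1. Open state 2: 1a->2.
bb: 1b undefined. 1b->0: no, abbaa/a meet in 0. 1b->1: no, aabb/ab meet in 1. 1b->2: ok.
baa: 2a undefined. 2a->0: no, abbaa/a meet in 0. 2a->1: no, abaa/ab meet in 1. 2a->2: ok.
bab: 2b undefined. 2b->0: no, babaab/ab meet in 1. 2b->1: no, babaab/ab meet in 1. 2b->2: ok.
All examples now run through 3 states with every (state, symbol) defined. Accept strings end in {2}, Reject strings end in {0,1}; accept={2}.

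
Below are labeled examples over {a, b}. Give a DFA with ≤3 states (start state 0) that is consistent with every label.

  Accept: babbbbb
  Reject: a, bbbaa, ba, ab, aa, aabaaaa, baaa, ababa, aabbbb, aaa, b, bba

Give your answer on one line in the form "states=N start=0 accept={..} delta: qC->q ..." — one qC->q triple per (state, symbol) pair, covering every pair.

states=3 start=0 accept={2} delta: 0a->0 0b->1 1a->0 1b->2 2a->0 2b->0

Grow the machine one transition at a time. Run the examples from 0; the earliest place one falls off (shortest prefix, ties alphabetical) gets sent to the lowest-numbered state that keeps every Accept/Reject pair distinguishable — a pair clashes when both reach the same state with identical unread suffix — and to a fresh state only if none does.
a: 0a undefined. 0a->0: ok.
b: 0b undefined. 0b->0: no, babbbbb/a meet in 0. Open state 1: 0b->1.
ba: 1a undefined. 1a->0: ok.
bb: 1b undefined. 1b->0: no, babbbbb/ab meet in 1. 1b->1: no, babbbbb/ab meet in 1. Open state 2: 1b->2.
bba: 2a undefined. 2a->0: ok.
bbb: 2b undefined. 2b->0: ok.
All examples now run through 3 states with every (state, symbol) defined. Accept strings end in {2}, Reject strings end in {0,1}; accept={2}.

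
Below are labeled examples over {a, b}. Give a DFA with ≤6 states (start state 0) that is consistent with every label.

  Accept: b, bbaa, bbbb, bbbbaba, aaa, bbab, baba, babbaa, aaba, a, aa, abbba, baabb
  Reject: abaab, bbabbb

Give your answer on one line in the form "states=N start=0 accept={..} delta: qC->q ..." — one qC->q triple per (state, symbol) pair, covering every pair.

Grow the machine one transition at a time. Run the examples from 0; the earliest place one falls off (shortest prefix, ties alphabetical) gets sent to the lowest-numbered state that keeps every Accept/Reject pair distinguishable — a pair clashes when both reach the same state with identical unread suffix — and to a fresh state only if none does.
a: 0a undefined. 0a->0: ok.
b: 0b undefined. 0b->0: no, b/abaab meet in 0. Open state 1: 0b->1.
ba: 1a undefined. 1a->0: no, b/abaab meet in 1. 1a->1: ok.
bb: 1b undefined. 1b->0: no, b/bbabbb meet in 1. 1b->1: no, b/abaab meet in 1. Open state 2: 1b->2.
bba: 2a undefined. 2a->0: no, baabb/bbabbb meet in 2 with "b" left. 2a->1: no, bbbb/bbabbb meet in 2 with "bb" left. 2a->2: no, bbaa/abaab meet in 2. Open state 3: 2a->3.
bbb: 2b undefined. 2b->0: ok.
bbaa: 3a undefined. 3a->0: ok.
bbab: 3b undefined. 3b->0: ok.
All examples now run through 4 states with every (state, symbol) defined. Accept strings end in {0,1,3}, Reject strings end in {2}; accept={0,1,3}.

states=4 start=0 accept={0,1,3} delta: 0a->0 0b->1 1a->1 1b->2 2a->3 2b->0 3a->0 3b->0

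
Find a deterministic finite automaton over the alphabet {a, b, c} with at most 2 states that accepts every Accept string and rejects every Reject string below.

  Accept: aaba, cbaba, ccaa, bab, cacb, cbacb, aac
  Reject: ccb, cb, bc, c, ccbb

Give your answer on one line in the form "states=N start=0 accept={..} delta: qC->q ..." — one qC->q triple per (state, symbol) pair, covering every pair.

Fold the examples into a partial DFA from state 0: repeatedly fix the first undefined (state, symbol) met by the shortest-then-alphabetical prefix, trying targets in increasing order and rejecting any under which an Accept and a Reject string meet in one state with the same remainder; add a state when all current targets are rejected. Accepting states are where Accept strings end.
a: 0a undefined. 0a->0: no, aac/c meet in 0 with "c" left. Open state 1: 0a->1.
b: 0b undefined. 0b->0: ok.
c: 0c undefined. 0c->0: ok.
aa: 1a undefined. 1a->0: no, ccaa/ccb meet in 0. 1a->1: ok.
aab: 1b undefined. 1b->0: no, bab/ccb meet in 0. 1b->1: ok.
aac: 1c undefined. 1c->0: no, cacb/ccb meet in 0. 1c->1: ok.
All examples now run through 2 states with every (state, symbol) defined. Accept strings end in {1}, Reject strings end in {0}; accept={1}.

states=2 start=0 accept={1} delta: 0a->1 0b->0 0c->0 1a->1 1b->1 1c->1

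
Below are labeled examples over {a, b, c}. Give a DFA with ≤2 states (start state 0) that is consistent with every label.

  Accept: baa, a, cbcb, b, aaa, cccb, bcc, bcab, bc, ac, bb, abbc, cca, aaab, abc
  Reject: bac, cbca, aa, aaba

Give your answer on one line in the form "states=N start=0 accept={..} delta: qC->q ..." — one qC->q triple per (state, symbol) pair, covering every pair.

states=2 start=0 accept={1} delta: 0a->1 0b->1 0c->0 1a->0 1b->1 1c->1

Fold the examples into a partial DFA from state 0: repeatedly fix the first undefined (state, symbol) met by the shortest-then-alphabetical prefix, trying targets in increasing order and rejecting any under which an Accept and a Reject string meet in one state with the same remainder; add a state when all current targets are rejected. Accepting states are where Accept strings end.
a: 0a undefined. 0a->0: no, a/aa meet in 0. Open state 1: 0a->1.
b: 0b undefined. 0b->0: no, baa/aa meet in 1 with "a" left. 0b->1: ok.
c: 0c undefined. 0c->0: ok.
aa: 1a undefined. 1a->0: ok.
ab: 1b undefined. 1b->0: no, bb/bac meet in 0. 1b->1: ok.
ac: 1c undefined. 1c->0: no, baa/cbca meet in 1. 1c->1: ok.
All examples now run through 2 states with every (state, symbol) defined. Accept strings end in {1}, Reject strings end in {0}; accept={1}.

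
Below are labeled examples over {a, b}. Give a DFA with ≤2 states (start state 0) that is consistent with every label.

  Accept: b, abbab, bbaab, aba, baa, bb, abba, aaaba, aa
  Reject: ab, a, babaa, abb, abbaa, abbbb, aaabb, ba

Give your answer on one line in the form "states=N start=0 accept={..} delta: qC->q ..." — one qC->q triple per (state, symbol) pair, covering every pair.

Fold the examples into a partial DFA from state 0: repeatedly fix the first undefined (state, symbol) met by the shortest-then-alphabetical prefix, trying targets in increasing order and rejecting any under which an Accept and a Reject string meet in one state with the same remainder; add a state when all current targets are rejected. Accepting states are where Accept strings end.
a: 0a undefined. 0a->0: no, b/ab meet in 0 with "b" left. Open state 1: 0a->1.
b: 0b undefined. 0b->0: ok.
aa: 1a undefined. 1a->0: ok.
ab: 1b undefined. 1b->0: no, b/ab meet in 0. 1b->1: ok.
All examples now run through 2 states with every (state, symbol) defined. Accept strings end in {0}, Reject strings end in {1}; accept={0}.

states=2 start=0 accept={0} delta: 0a->1 0b->0 1a->0 1b->1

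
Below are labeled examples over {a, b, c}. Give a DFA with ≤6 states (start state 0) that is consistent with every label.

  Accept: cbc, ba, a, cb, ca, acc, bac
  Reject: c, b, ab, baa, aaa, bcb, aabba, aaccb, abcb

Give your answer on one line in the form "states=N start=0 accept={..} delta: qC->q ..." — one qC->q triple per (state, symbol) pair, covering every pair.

Grow the machine one transition at a time. Run the examples from 0; the earliest place one falls off (shortest prefix, ties alphabetical) gets sent to the lowest-numbered state that keeps every Accept/Reject pair distinguishable — a pair clashes when both reach the same state with identical unread suffix — and to a fresh state only if none does.
a: 0a undefined. 0a->0: no, a/aaa meet in 0. Open state 1: 0a->1.
b: 0b undefined. 0b->0: no, cb/bcb meet in 0 with "cb" left. 0b->1: no, a/b meet in 1. Open state 2: 0b->2.
c: 0c undefined. 0c->0: no, cb/b meet in 2. 0c->1: no, a/c meet in 1. 0c->2: ok.
aa: 1a undefined. 1a->0: no, a/aaa meet in 1. 1a->1: no, a/aaa meet in 1. 1a->2: no, ba/aaa meet in 2 with "a" left. Open state 3: 1a->3.
ab: 1b undefined. 1b->0: no, cb/abcb meet in 2 with "b" left. 1b->1: no, a/ab meet in 1. 1b->2: ok.
ac: 1c undefined. 1c->0: no, acc/c meet in 2. 1c->1: ok.
ba: 2a undefined. 2a->0: no, a/baa meet in 1. 2a->1: ok.
bc: 2c undefined. 2c->0: ok.
cb: 2b undefined. 2b->0: no, cbc/c meet in 2. 2b->1: ok.
aaa: 3a undefined. 3a->0: ok.
aab: 3b undefined. 3b->0: no, cbc/aabba meet in 1. 3b->1: no, cbc/aabba meet in 1. 3b->2: ok.
aac: 3c undefined. 3c->0: no, cbc/aaccb meet in 1. 3c->1: ok.
All examples now run through 4 states with every (state, symbol) defined. Accept strings end in {1}, Reject strings end in {0,2,3}; accept={1}.

states=4 start=0 accept={1} delta: 0a->1 0b->2 0c->2 1a->3 1b->2 1c->1 2a->1 2b->1 2c->0 3a->0 3b->2 3c->1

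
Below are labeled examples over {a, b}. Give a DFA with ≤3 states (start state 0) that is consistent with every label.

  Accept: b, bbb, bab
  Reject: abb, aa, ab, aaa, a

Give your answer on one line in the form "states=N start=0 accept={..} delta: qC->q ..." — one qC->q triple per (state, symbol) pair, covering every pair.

Grow the machine one transition at a time. Run the examples from 0; the earliest place one falls off (shortest prefix, ties alphabetical) gets sent to the lowest-numbered state that keeps every Accept/Reject pair distinguishable — a pair clashes when both reach the same state with identical unread suffix — and to a fresh state only if none does.
a: 0a undefined. 0a->0: no, b/ab meet in 0 with "b" left. Open state 1: 0a->1.
b: 0b undefined. 0b->0: no, bab/ab meet in 1 with "b" left. 0b->1: no, b/a meet in 1. Open state 2: 0b->2.
aa: 1a undefined. 1a->0: ok.
ab: 1b undefined. 1b->0: no, b/abb meet in 2. 1b->1: ok.
ba: 2a undefined. 2a->0: ok.
bb: 2b undefined. 2b->0: ok.
All examples now run through 3 states with every (state, symbol) defined. Accept strings end in {2}, Reject strings end in {0,1}; accept={2}.

states=3 start=0 accept={2} delta: 0a->1 0b->2 1a->0 1b->1 2a->0 2b->0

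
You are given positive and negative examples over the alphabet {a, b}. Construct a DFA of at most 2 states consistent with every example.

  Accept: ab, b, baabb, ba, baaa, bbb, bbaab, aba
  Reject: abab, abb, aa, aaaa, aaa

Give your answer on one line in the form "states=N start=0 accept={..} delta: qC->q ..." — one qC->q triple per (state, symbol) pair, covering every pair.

states=2 start=0 accept={1} delta: 0a->0 0b->1 1a->1 1b->0

State merging on the prefix tree: take the shortest (then alphabetical) example prefix whose next move is undefined and point that move at state 0, else 1, else 2, ...; a target is out if some Accept/Reject pair would then sit in one state with the same input left (inseparable). If every existing state is out, open a new one.
a: 0a undefined. 0a->0: ok.
b: 0b undefined. 0b->0: no, ab/abab meet in 0. Open state 1: 0b->1.
ba: 1a undefined. 1a->0: no, ab/abab meet in 1. 1a->1: ok.
bb: 1b undefined. 1b->0: ok.
All examples now run through 2 states with every (state, symbol) defined. Accept strings end in {1}, Reject strings end in {0}; accept={1}.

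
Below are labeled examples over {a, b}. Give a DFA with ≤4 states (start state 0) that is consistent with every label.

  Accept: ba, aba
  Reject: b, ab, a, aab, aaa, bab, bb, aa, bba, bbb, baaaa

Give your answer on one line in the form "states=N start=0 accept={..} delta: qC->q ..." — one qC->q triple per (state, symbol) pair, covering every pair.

states=3 start=0 accept={2} delta: 0a->0 0b->1 1a->2 1b->0 2a->0 2b->0

State merging on the prefix tree: take the shortest (then alphabetical) example prefix whose next move is undefined and point that move at state 0, else 1, else 2, ...; a target is out if some Accept/Reject pair would then sit in one state with the same input left (inseparable). If every existing state is out, open a new one.
a: 0a undefined. 0a->0: ok.
b: 0b undefined. 0b->0: no, ba/b meet in 0. Open state 1: 0b->1.
ba: 1a undefined. 1a->0: no, ba/a meet in 0. 1a->1: no, ba/b meet in 1. Open state 2: 1a->2.
bb: 1b undefined. 1b->0: ok.
baa: 2a undefined. 2a->0: ok.
bab: 2b undefined. 2b->0: ok.
All examples now run through 3 states with every (state, symbol) defined. Accept strings end in {2}, Reject strings end in {0,1}; accept={2}.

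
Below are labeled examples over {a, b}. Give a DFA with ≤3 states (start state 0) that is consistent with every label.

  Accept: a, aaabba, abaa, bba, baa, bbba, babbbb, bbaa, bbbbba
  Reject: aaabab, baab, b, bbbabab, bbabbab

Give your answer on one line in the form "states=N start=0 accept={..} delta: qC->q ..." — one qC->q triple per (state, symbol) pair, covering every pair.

Fold the examples into a partial DFA from state 0: repeatedly fix the first undefined (state, symbol) met by the shortest-then-alphabetical prefix, trying targets in increasing order and rejecting any under which an Accept and a Reject string meet in one state with the same remainder; add a state when all current targets are rejected. Accepting states are where Accept strings end.
a: 0a undefined. 0a->0: ok.
b: 0b undefined. 0b->0: no, a/aaabab meet in 0. Open state 1: 0b->1.
ba: 1a undefined. 1a->0: ok.
bb: 1b undefined. 1b->0: ok.
All examples now run through 2 states with every (state, symbol) defined. Accept strings end in {0}, Reject strings end in {1}; accept={0}.

states=2 start=0 accept={0} delta: 0a->0 0b->1 1a->0 1b->0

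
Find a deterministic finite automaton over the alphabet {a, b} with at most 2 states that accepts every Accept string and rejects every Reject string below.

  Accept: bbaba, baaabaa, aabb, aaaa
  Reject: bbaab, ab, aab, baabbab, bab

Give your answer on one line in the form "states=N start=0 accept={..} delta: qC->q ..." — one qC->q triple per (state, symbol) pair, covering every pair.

states=2 start=0 accept={0} delta: 0a->0 0b->1 1a->0 1b->0

Grow the machine one transition at a time. Run the examples from 0; the earliest place one falls off (shortest prefix, ties alphabetical) gets sent to the lowest-numbered state that keeps every Accept/Reject pair distinguishable — a pair clashes when both reach the same state with identical unread suffix — and to a fresh state only if none does.
a: 0a undefined. 0a->0: ok.
b: 0b undefined. 0b->0: no, bbaba/bbaab meet in 0. Open state 1: 0b->1.
ba: 1a undefined. 1a->0: ok.
bb: 1b undefined. 1b->0: ok.
All examples now run through 2 states with every (state, symbol) defined. Accept strings end in {0}, Reject strings end in {1}; accept={0}.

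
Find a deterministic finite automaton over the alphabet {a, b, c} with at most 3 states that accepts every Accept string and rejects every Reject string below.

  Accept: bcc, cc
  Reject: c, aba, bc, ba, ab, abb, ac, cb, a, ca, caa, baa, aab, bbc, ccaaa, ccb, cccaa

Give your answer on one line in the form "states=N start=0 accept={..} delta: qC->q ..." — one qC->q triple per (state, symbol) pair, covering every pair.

states=3 start=0 accept={2} delta: 0a->0 0b->0 0c->1 1a->0 1b->0 1c->2 2a->0 2b->0 2c->0

State merging on the prefix tree: take the shortest (then alphabetical) example prefix whose next move is undefined and point that move at state 0, else 1, else 2, ...; a target is out if some Accept/Reject pair would then sit in one state with the same input left (inseparable). If every existing state is out, open a new one.
a: 0a undefined. 0a->0: ok.
b: 0b undefined. 0b->0: ok.
c: 0c undefined. 0c->0: no, bcc/c meet in 0. Open state 1: 0c->1.
ca: 1a undefined. 1a->0: ok.
cb: 1b undefined. 1b->0: ok.
cc: 1c undefined. 1c->0: no, bcc/aba meet in 0. 1c->1: no, bcc/c meet in 1. Open state 2: 1c->2.
cca: 2a undefined. 2a->0: ok.
ccb: 2b undefined. 2b->0: ok.
ccc: 2c undefined. 2c->0: ok.
All examples now run through 3 states with every (state, symbol) defined. Accept strings end in {2}, Reject strings end in {0,1}; accept={2}.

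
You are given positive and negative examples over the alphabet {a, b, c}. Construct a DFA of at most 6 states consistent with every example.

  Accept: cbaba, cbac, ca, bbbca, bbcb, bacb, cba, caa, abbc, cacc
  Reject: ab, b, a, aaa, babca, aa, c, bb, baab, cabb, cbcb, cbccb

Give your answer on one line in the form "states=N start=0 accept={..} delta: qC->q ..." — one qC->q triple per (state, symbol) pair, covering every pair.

states=5 start=0 accept={3,4} delta: 0a->0 0b->1 0c->2 1a->0 1b->2 1c->0 2a->3 2b->3 2c->3 3a->3 3b->4 3c->4 4a->3 4b->0 4c->4

Grow the machine one transition at a time. Run the examples from 0; the earliest place one falls off (shortest prefix, ties alphabetical) gets sent to the lowest-numbered state that keeps every Accept/Reject pair distinguishable — a pair clashes when both reach the same state with identical unread suffix — and to a fresh state only if none does.
a: 0a undefined. 0a->0: ok.
b: 0b undefined. 0b->0: no, ca/babca meet in 0 with "ca" left. Open state 1: 0b->1.
c: 0c undefined. 0c->0: no, ca/a meet in 0. 0c->1: no, bbcb/cbcb meet in 1 with "bcb" left. Open state 2: 0c->2.
ba: 1a undefined. 1a->0: ok.
bb: 1b undefined. 1b->0: no, bbbca/babca meet in 1 with "ca" left. 1b->1: no, bbbca/babca meet in 1 with "ca" left. 1b->2: ok.
ca: 2a undefined. 2a->0: no, ca/a meet in 0. 2a->1: no, ca/ab meet in 1. 2a->2: no, ca/c meet in 2. Open state 3: 2a->3.
cb: 2b undefined. 2b->0: no, cbaba/a meet in 0. 2b->1: no, cbaba/a meet in 0. 2b->2: no, bbcb/cbcb meet in 2 with "cb" left. 2b->3: ok.
bbc: 2c undefined. 2c->0: no, bbcb/ab meet in 1. 2c->1: no, bbcb/c meet in 2. 2c->2: no, abbc/c meet in 2. 2c->3: ok.
caa: 3a undefined. 3a->0: no, cbaba/a meet in 0. 3a->1: no, cba/ab meet in 1. 3a->2: no, cbaba/c meet in 2. 3a->3: ok.
cab: 3b undefined. 3b->0: no, cbaba/a meet in 0. 3b->1: no, cbaba/a meet in 0. 3b->2: no, cbaba/cabb meet in 3. 3b->3: no, cbaba/cabb meet in 3. Open state 4: 3b->4.
cac: 3c undefined. 3c->0: no, cbac/a meet in 0. 3c->1: no, cbac/ab meet in 1. 3c->2: no, cbac/c meet in 2. 3c->3: no, bbcb/cbcb meet in 4. 3c->4: ok.
babc: 1c undefined. 1c->0: ok.
cabb: 4b undefined. 4b->0: ok.
cacc: 4c undefined. 4c->0: no, cacc/a meet in 0. 4c->1: no, cacc/ab meet in 1. 4c->2: no, ca/cbccb meet in 3. 4c->3: no, cbac/cbccb meet in 4. 4c->4: ok.
bbbca: 4a undefined. 4a->0: no, cbaba/a meet in 0. 4a->1: no, cbaba/ab meet in 1. 4a->2: no, cbaba/c meet in 2. 4a->3: ok.
All examples now run through 5 states with every (state, symbol) defined. Accept strings end in {3,4}, Reject strings end in {0,1,2}; accept={3,4}.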